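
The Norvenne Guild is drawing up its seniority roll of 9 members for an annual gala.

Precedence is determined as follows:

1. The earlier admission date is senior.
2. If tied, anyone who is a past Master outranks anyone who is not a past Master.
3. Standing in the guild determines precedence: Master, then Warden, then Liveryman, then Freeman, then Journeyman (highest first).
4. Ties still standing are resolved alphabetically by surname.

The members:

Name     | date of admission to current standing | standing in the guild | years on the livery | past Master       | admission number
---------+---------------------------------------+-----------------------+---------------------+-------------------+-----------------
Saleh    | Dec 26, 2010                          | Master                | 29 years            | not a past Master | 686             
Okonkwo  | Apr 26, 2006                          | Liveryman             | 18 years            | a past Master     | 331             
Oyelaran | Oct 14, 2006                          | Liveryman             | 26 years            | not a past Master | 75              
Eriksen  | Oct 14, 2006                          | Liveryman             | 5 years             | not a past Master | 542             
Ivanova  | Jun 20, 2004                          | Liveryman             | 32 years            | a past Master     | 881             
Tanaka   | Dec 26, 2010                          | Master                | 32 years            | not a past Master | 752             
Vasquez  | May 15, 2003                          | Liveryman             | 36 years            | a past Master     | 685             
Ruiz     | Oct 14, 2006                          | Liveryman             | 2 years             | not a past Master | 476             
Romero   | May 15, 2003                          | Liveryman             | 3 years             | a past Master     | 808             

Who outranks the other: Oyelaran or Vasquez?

Vasquez

By date of admission to current standing (earlier first): Romero and Vasquez (both May 15, 2003); then Ivanova (Jun 20, 2004); then Okonkwo (Apr 26, 2006); then Eriksen, Oyelaran and Ruiz (each Oct 14, 2006); then Saleh and Tanaka (both Dec 26, 2010).
Romero and Vasquez are each a past Master, so the next rule applies.
Romero and Vasquez are each Liveryman, so the next rule applies.
Among Romero and Vasquez, alphabetically by surname: Romero before Vasquez.
Eriksen, Oyelaran and Ruiz are each not a past Master, so the next rule applies.
Eriksen, Oyelaran and Ruiz are each Liveryman, so the next rule applies.
Among Eriksen, Oyelaran and Ruiz, alphabetically by surname: Eriksen before Oyelaran before Ruiz.
Saleh and Tanaka are each not a past Master, so the next rule applies.
Saleh and Tanaka are each Master, so the next rule applies.
Among Saleh and Tanaka, alphabetically by surname: Saleh before Tanaka.
So Vasquez takes precedence.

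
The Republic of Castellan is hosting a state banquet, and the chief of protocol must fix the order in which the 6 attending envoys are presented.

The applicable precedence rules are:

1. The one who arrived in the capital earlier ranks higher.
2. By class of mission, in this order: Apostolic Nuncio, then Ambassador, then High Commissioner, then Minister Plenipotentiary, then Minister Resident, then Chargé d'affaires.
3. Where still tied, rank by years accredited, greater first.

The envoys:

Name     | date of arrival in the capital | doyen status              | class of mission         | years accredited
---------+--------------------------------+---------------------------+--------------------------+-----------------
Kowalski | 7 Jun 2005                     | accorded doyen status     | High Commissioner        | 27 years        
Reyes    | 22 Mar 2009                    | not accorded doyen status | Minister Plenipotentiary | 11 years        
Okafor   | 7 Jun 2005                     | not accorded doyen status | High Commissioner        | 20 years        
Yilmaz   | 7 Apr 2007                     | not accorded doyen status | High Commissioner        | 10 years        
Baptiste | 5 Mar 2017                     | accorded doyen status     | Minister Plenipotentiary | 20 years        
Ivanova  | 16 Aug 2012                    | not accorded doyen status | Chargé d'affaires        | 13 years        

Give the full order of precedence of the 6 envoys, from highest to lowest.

By date of arrival in the capital (earlier first): Kowalski and Okafor (both 7 Jun 2005); then Yilmaz (7 Apr 2007); then Reyes (22 Mar 2009); then Ivanova (16 Aug 2012); then Baptiste (5 Mar 2017).
Kowalski and Okafor are each High Commissioner, so the next rule applies.
Among Kowalski and Okafor, by years accredited (higher first): Kowalski (27 years) before Okafor (20 years).
Full order: Kowalski, Okafor, Yilmaz, Reyes, Ivanova, Baptiste.

Kowalski, Okafor, Yilmaz, Reyes, Ivanova, Baptiste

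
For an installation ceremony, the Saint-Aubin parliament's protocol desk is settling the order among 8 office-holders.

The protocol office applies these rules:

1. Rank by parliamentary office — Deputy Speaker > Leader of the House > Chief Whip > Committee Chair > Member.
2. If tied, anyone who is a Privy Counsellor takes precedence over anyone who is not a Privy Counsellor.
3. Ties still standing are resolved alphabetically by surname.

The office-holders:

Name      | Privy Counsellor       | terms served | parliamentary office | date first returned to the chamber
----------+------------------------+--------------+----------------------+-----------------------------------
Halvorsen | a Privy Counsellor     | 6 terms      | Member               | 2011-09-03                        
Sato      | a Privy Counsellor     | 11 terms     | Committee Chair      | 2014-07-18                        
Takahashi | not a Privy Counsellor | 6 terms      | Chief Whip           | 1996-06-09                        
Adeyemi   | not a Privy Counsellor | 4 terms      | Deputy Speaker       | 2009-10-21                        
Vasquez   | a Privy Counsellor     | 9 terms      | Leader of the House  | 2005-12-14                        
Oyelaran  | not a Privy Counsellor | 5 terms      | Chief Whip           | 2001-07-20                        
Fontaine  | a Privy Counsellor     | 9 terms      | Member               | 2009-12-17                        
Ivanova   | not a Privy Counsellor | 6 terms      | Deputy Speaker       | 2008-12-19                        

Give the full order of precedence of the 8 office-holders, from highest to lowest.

Adeyemi, Ivanova, Vasquez, Oyelaran, Takahashi, Sato, Fontaine, Halvorsen

By parliamentary office: Adeyemi and Ivanova (Deputy Speaker); then Vasquez (Leader of the House); then Oyelaran and Takahashi (Chief Whip); then Sato (Committee Chair); then Fontaine and Halvorsen (Member).
Adeyemi and Ivanova are each not a Privy Counsellor, so the next rule applies.
Among Adeyemi and Ivanova, alphabetically by surname: Adeyemi before Ivanova.
Oyelaran and Takahashi are each not a Privy Counsellor, so the next rule applies.
Among Oyelaran and Takahashi, alphabetically by surname: Oyelaran before Takahashi.
Fontaine and Halvorsen are each a Privy Counsellor, so the next rule applies.
Among Fontaine and Halvorsen, alphabetically by surname: Fontaine before Halvorsen.
Full order: Adeyemi, Ivanova, Vasquez, Oyelaran, Takahashi, Sato, Fontaine, Halvorsen.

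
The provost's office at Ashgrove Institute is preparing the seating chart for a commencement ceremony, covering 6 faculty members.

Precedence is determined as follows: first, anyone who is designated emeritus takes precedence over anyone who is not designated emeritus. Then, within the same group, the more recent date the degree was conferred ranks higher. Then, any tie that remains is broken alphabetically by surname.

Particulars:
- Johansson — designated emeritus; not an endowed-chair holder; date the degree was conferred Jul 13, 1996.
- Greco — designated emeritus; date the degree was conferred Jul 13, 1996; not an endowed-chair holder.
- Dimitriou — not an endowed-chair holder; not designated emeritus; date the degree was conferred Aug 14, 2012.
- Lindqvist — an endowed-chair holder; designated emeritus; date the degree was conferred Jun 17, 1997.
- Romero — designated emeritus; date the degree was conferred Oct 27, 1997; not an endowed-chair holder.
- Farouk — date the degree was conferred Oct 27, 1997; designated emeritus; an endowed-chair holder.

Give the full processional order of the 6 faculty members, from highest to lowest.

By the first rule: Farouk, Romero, Lindqvist, Greco and Johansson (each designated emeritus); then Dimitriou (not designated emeritus).
Among Farouk, Romero, Lindqvist, Greco and Johansson, by date the degree was conferred (later first): Farouk and Romero (Oct 27, 1997) before Lindqvist (Jun 17, 1997) before Greco and Johansson (Jul 13, 1996).
Among Farouk and Romero, alphabetically by surname: Farouk before Romero.
Among Greco and Johansson, alphabetically by surname: Greco before Johansson.
Full order: Farouk, Romero, Lindqvist, Greco, Johansson, Dimitriou.

Farouk, Romero, Lindqvist, Greco, Johansson, Dimitriou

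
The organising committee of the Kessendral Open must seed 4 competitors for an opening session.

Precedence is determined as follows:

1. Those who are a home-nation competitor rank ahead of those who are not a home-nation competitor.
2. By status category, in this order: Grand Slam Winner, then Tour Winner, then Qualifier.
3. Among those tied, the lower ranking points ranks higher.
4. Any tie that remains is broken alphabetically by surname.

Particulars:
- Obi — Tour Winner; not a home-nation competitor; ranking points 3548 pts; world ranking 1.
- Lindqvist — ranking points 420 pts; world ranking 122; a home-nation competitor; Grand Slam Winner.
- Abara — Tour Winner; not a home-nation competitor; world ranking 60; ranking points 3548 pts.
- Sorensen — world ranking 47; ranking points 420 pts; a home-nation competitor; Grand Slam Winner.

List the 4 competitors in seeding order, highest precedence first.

By the first rule: Lindqvist and Sorensen (both a home-nation competitor); then Abara and Obi (both not a home-nation competitor).
Lindqvist and Sorensen are each Grand Slam Winner, so the next rule applies.
Lindqvist and Sorensen both have ranking points 420 pts, so the next rule applies.
Among Lindqvist and Sorensen, alphabetically by surname: Lindqvist before Sorensen.
Abara and Obi are each Tour Winner, so the next rule applies.
Abara and Obi both have ranking points 3548 pts, so the next rule applies.
Among Abara and Obi, alphabetically by surname: Abara before Obi.
Full order: Lindqvist, Sorensen, Abara, Obi.

Lindqvist, Sorensen, Abara, Obi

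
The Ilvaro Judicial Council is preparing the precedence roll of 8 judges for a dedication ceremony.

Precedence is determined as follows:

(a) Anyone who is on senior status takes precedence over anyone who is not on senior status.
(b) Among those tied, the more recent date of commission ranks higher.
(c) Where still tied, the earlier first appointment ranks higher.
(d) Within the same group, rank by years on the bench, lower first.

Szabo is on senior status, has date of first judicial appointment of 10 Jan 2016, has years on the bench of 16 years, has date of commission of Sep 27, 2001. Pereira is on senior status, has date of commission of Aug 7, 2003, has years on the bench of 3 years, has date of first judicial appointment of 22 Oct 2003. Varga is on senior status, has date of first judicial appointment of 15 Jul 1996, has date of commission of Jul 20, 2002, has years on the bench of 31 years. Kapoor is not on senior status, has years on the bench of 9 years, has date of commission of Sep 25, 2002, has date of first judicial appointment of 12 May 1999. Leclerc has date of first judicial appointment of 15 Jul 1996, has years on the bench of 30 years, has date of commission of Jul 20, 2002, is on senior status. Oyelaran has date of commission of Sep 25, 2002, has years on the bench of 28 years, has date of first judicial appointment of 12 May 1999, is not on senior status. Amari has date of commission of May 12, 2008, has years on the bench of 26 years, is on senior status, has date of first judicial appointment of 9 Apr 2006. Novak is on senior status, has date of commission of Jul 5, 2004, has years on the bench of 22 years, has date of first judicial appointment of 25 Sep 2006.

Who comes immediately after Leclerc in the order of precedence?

By the first rule: Amari, Novak, Pereira, Leclerc, Varga and Szabo (each on senior status); then Kapoor and Oyelaran (both not on senior status).
Among Amari, Novak, Pereira, Leclerc, Varga and Szabo, by date of commission (later first): Amari (May 12, 2008) before Novak (Jul 5, 2004) before Pereira (Aug 7, 2003) before Leclerc and Varga (Jul 20, 2002) before Szabo (Sep 27, 2001).
Leclerc and Varga both have date of first judicial appointment 15 Jul 1996, so the next rule applies.
Among Leclerc and Varga, by years on the bench (lower first): Leclerc (30 years) before Varga (31 years).
Kapoor and Oyelaran both have date of commission Sep 25, 2002, so the next rule applies.
Kapoor and Oyelaran both have date of first judicial appointment 12 May 1999, so the next rule applies.
Among Kapoor and Oyelaran, by years on the bench (lower first): Kapoor (9 years) before Oyelaran (28 years).
Order: Amari, Novak, Pereira, Leclerc, Varga, Szabo, Kapoor, Oyelaran.

Varga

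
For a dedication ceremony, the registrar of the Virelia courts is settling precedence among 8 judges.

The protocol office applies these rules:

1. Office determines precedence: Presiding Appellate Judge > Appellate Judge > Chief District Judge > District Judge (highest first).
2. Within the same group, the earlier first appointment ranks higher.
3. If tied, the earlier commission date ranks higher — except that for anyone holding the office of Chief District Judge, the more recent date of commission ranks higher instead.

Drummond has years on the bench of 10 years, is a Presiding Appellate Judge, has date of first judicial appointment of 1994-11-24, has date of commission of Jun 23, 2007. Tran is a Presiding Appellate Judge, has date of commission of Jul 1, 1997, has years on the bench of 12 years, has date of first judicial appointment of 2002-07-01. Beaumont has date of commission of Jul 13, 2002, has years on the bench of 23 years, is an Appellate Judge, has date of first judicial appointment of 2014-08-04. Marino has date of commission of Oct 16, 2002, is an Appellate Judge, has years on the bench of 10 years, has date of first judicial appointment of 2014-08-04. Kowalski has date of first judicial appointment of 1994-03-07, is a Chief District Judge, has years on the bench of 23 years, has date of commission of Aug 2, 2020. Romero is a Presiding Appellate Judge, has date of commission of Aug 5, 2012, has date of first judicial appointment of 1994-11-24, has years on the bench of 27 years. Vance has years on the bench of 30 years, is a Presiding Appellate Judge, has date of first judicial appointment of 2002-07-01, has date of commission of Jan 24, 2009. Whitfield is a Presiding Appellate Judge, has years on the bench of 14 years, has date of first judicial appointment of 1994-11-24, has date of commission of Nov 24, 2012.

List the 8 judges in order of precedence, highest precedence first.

By office: Drummond, Romero, Whitfield, Tran and Vance (Presiding Appellate Judge); then Beaumont and Marino (Appellate Judge); then Kowalski (Chief District Judge).
Among Drummond, Romero, Whitfield, Tran and Vance, by date of first judicial appointment (earlier first): Drummond, Romero and Whitfield (1994-11-24) before Tran and Vance (2002-07-01).
Among Drummond, Romero and Whitfield, by date of commission (earlier first): Drummond (Jun 23, 2007) before Romero (Aug 5, 2012) before Whitfield (Nov 24, 2012).
Among Tran and Vance, by date of commission (earlier first): Tran (Jul 1, 1997) before Vance (Jan 24, 2009).
Beaumont and Marino both have date of first judicial appointment 2014-08-04, so the next rule applies.
Among Beaumont and Marino, by date of commission (earlier first): Beaumont (Jul 13, 2002) before Marino (Oct 16, 2002).
Full order: Drummond, Romero, Whitfield, Tran, Vance, Beaumont, Marino, Kowalski.

Drummond, Romero, Whitfield, Tran, Vance, Beaumont, Marino, Kowalski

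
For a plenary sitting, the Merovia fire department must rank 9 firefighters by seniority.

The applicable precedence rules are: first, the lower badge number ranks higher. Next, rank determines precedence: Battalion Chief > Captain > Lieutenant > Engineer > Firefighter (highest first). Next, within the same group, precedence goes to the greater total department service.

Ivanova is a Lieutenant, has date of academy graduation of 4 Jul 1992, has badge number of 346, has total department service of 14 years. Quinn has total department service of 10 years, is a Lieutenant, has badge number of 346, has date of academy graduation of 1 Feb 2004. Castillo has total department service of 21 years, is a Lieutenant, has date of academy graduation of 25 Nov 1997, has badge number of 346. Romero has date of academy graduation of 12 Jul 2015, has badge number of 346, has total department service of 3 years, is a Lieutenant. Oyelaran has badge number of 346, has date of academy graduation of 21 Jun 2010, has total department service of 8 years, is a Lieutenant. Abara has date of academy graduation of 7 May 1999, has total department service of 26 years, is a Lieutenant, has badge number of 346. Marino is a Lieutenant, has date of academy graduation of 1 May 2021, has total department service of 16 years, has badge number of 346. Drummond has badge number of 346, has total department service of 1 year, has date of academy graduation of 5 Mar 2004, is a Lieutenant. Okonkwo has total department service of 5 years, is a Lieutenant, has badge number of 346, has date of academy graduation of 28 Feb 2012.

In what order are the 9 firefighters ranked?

Abara, Castillo, Marino, Ivanova, Quinn, Oyelaran, Okonkwo, Romero, Drummond

By badge number (lower first): Abara, Castillo, Marino, Ivanova, Quinn, Oyelaran, Okonkwo, Romero and Drummond (each 346).
Abara, Castillo, Marino, Ivanova, Quinn, Oyelaran, Okonkwo, Romero and Drummond are each Lieutenant, so the next rule applies.
Among Abara, Castillo, Marino, Ivanova, Quinn, Oyelaran, Okonkwo, Romero and Drummond, by total department service (higher first): Abara (26 years) before Castillo (21 years) before Marino (16 years) before Ivanova (14 years) before Quinn (10 years) before Oyelaran (8 years) before Okonkwo (5 years) before Romero (3 years) before Drummond (1 year).
Full order: Abara, Castillo, Marino, Ivanova, Quinn, Oyelaran, Okonkwo, Romero, Drummond.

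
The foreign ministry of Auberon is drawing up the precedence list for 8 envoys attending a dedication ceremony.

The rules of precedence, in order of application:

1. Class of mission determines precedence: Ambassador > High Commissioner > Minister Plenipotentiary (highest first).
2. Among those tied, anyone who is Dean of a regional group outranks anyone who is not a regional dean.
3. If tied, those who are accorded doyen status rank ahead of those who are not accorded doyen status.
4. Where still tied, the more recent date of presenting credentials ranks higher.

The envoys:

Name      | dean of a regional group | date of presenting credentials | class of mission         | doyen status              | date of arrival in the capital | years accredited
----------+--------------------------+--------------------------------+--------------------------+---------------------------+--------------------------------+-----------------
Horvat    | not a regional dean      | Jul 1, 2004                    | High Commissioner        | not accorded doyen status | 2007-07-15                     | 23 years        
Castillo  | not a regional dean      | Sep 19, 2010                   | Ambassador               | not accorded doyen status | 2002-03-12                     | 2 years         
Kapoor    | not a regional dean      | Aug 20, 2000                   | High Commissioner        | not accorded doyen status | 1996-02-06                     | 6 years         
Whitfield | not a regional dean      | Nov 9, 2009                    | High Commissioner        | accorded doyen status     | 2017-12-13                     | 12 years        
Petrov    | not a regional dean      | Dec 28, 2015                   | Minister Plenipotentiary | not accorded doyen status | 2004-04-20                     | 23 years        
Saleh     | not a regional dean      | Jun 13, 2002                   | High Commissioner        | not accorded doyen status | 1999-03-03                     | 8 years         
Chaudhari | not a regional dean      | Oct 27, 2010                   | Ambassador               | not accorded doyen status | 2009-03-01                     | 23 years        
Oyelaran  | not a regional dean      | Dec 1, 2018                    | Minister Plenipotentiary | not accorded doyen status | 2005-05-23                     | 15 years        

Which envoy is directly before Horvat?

By class of mission: Chaudhari and Castillo (Ambassador); then Whitfield, Horvat, Saleh and Kapoor (High Commissioner); then Oyelaran and Petrov (Minister Plenipotentiary).
Chaudhari and Castillo are each not a regional dean, so the next rule applies.
Chaudhari and Castillo are each not accorded doyen status, so the next rule applies.
Among Chaudhari and Castillo, by date of presenting credentials (later first): Chaudhari (Oct 27, 2010) before Castillo (Sep 19, 2010).
Whitfield, Horvat, Saleh and Kapoor are each not a regional dean, so the next rule applies.
Among Whitfield, Horvat, Saleh and Kapoor, accorded doyen status before not accorded doyen status: Whitfield (accorded doyen status) before Horvat, Saleh and Kapoor (not accorded doyen status).
Among Horvat, Saleh and Kapoor, by date of presenting credentials (later first): Horvat (Jul 1, 2004) before Saleh (Jun 13, 2002) before Kapoor (Aug 20, 2000).
Oyelaran and Petrov are each not a regional dean, so the next rule applies.
Oyelaran and Petrov are each not accorded doyen status, so the next rule applies.
Among Oyelaran and Petrov, by date of presenting credentials (later first): Oyelaran (Dec 1, 2018) before Petrov (Dec 28, 2015).
Order: Chaudhari, Castillo, Whitfield, Horvat, Saleh, Kapoor, Oyelaran, Petrov.

Whitfield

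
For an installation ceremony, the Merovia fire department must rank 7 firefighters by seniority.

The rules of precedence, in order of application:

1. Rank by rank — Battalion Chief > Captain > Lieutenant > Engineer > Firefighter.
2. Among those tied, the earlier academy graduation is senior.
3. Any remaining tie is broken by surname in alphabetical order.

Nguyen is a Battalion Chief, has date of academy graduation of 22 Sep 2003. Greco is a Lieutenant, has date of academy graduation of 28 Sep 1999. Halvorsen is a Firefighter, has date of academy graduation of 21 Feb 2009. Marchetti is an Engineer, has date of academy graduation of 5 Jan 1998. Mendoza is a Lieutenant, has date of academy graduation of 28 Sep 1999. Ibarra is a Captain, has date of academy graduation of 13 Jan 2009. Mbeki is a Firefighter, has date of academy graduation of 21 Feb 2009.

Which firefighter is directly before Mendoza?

By rank: Nguyen (Battalion Chief); then Ibarra (Captain); then Greco and Mendoza (Lieutenant); then Marchetti (Engineer); then Halvorsen and Mbeki (Firefighter).
Greco and Mendoza both have date of academy graduation 28 Sep 1999, so the next rule applies.
Among Greco and Mendoza, alphabetically by surname: Greco before Mendoza.
Halvorsen and Mbeki both have date of academy graduation 21 Feb 2009, so the next rule applies.
Among Halvorsen and Mbeki, alphabetically by surname: Halvorsen before Mbeki.
Order: Nguyen, Ibarra, Greco, Mendoza, Marchetti, Halvorsen, Mbeki.

Greco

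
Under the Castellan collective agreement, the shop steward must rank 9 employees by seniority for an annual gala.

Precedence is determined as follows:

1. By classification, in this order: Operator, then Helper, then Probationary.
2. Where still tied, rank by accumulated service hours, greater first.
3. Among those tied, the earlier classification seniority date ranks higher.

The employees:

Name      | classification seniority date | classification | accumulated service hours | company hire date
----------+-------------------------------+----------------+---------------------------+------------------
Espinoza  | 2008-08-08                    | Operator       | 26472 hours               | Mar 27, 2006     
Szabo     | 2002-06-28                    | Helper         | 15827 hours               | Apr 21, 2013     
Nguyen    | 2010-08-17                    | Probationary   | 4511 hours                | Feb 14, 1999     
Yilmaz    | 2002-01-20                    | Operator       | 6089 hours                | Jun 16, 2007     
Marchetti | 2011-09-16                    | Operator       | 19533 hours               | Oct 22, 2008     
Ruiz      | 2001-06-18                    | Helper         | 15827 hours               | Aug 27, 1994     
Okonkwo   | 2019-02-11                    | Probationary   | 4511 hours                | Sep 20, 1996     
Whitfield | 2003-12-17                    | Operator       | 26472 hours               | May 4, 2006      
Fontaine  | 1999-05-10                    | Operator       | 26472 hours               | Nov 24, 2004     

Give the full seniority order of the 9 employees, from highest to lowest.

Fontaine, Whitfield, Espinoza, Marchetti, Yilmaz, Ruiz, Szabo, Nguyen, Okonkwo

By classification: Fontaine, Whitfield, Espinoza, Marchetti and Yilmaz (Operator); then Ruiz and Szabo (Helper); then Nguyen and Okonkwo (Probationary).
Among Fontaine, Whitfield, Espinoza, Marchetti and Yilmaz, by accumulated service hours (higher first): Fontaine, Whitfield and Espinoza (26472 hours) before Marchetti (19533 hours) before Yilmaz (6089 hours).
Among Fontaine, Whitfield and Espinoza, by classification seniority date (earlier first): Fontaine (1999-05-10) before Whitfield (2003-12-17) before Espinoza (2008-08-08).
Ruiz and Szabo both have accumulated service hours 15827 hours, so the next rule applies.
Among Ruiz and Szabo, by classification seniority date (earlier first): Ruiz (2001-06-18) before Szabo (2002-06-28).
Nguyen and Okonkwo both have accumulated service hours 4511 hours, so the next rule applies.
Among Nguyen and Okonkwo, by classification seniority date (earlier first): Nguyen (2010-08-17) before Okonkwo (2019-02-11).
Full order: Fontaine, Whitfield, Espinoza, Marchetti, Yilmaz, Ruiz, Szabo, Nguyen, Okonkwo.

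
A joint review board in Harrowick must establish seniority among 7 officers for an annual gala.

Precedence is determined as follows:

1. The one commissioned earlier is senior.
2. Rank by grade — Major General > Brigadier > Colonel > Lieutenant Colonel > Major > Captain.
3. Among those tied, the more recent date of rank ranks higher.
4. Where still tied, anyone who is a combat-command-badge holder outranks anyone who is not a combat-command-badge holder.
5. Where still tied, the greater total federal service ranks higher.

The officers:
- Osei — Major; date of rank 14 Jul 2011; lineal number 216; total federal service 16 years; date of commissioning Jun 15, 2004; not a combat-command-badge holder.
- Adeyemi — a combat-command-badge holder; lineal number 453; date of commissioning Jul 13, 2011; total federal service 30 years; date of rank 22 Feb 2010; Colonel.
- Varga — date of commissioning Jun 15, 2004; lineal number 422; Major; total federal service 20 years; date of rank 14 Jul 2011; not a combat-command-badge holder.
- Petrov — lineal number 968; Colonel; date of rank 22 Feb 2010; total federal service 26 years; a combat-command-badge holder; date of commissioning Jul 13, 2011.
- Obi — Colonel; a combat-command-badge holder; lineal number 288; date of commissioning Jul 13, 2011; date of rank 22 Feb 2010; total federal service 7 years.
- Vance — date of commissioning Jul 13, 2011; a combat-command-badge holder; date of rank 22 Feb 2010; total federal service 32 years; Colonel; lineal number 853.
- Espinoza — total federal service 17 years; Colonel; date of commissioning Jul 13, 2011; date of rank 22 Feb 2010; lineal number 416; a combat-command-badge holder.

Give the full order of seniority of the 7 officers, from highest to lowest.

Varga, Osei, Vance, Adeyemi, Petrov, Espinoza, Obi

By date of commissioning (earlier first): Varga and Osei (both Jun 15, 2004); then Vance, Adeyemi, Petrov, Espinoza and Obi (each Jul 13, 2011).
Varga and Osei are each Major, so the next rule applies.
Varga and Osei both have date of rank 14 Jul 2011, so the next rule applies.
Varga and Osei are each not a combat-command-badge holder, so the next rule applies.
Among Varga and Osei, by total federal service (higher first): Varga (20 years) before Osei (16 years).
Vance, Adeyemi, Petrov, Espinoza and Obi are each Colonel, so the next rule applies.
Vance, Adeyemi, Petrov, Espinoza and Obi all have date of rank 22 Feb 2010, so the next rule applies.
Vance, Adeyemi, Petrov, Espinoza and Obi are each a combat-command-badge holder, so the next rule applies.
Among Vance, Adeyemi, Petrov, Espinoza and Obi, by total federal service (higher first): Vance (32 years) before Adeyemi (30 years) before Petrov (26 years) before Espinoza (17 years) before Obi (7 years).
Full order: Varga, Osei, Vance, Adeyemi, Petrov, Espinoza, Obi.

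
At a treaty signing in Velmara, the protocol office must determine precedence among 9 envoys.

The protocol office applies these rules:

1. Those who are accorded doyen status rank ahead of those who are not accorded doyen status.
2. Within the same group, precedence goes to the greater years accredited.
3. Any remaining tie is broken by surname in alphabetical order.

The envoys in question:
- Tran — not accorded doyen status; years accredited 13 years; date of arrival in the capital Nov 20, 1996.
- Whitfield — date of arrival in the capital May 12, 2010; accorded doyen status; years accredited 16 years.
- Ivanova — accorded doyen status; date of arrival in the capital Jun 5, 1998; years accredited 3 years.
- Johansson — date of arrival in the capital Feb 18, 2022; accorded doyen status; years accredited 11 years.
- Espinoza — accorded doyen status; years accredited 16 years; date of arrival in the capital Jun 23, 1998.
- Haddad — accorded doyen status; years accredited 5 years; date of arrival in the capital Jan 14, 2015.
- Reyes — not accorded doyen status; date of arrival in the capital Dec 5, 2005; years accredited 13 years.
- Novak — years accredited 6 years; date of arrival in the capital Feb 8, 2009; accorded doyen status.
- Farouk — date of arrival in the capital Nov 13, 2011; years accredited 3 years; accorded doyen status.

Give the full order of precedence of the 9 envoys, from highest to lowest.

By the first rule: Espinoza, Whitfield, Johansson, Novak, Haddad, Farouk and Ivanova (each accorded doyen status); then Reyes and Tran (both not accorded doyen status).
Among Espinoza, Whitfield, Johansson, Novak, Haddad, Farouk and Ivanova, by years accredited (higher first): Espinoza and Whitfield (16 years) before Johansson (11 years) before Novak (6 years) before Haddad (5 years) before Farouk and Ivanova (3 years).
Among Espinoza and Whitfield, alphabetically by surname: Espinoza before Whitfield.
Among Farouk and Ivanova, alphabetically by surname: Farouk before Ivanova.
Reyes and Tran both have years accredited 13 years, so the next rule applies.
Among Reyes and Tran, alphabetically by surname: Reyes before Tran.
Full order: Espinoza, Whitfield, Johansson, Novak, Haddad, Farouk, Ivanova, Reyes, Tran.

Espinoza, Whitfield, Johansson, Novak, Haddad, Farouk, Ivanova, Reyes, Tran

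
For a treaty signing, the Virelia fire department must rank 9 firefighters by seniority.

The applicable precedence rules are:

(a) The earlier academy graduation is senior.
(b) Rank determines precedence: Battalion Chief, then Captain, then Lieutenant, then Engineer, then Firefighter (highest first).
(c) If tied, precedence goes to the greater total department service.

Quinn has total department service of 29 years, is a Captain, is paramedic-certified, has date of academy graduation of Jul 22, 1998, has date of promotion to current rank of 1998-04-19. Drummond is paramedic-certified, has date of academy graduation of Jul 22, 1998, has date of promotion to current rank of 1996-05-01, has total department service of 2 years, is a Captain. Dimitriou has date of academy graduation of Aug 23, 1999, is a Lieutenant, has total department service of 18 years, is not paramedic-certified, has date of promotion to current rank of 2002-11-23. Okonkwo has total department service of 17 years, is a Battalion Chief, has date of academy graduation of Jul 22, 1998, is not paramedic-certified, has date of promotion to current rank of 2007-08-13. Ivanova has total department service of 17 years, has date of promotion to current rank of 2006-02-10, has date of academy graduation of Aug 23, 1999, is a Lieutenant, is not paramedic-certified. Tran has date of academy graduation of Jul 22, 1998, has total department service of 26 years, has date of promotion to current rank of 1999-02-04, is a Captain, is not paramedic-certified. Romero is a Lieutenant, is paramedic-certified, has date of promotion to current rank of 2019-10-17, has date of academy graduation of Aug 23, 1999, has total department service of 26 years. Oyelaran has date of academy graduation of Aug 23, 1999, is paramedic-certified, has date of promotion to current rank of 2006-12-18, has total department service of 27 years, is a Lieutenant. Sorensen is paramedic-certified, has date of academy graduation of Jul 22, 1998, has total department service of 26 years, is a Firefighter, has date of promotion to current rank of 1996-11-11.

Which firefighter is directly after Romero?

By date of academy graduation (earlier first): Okonkwo, Quinn, Tran, Drummond and Sorensen (each Jul 22, 1998); then Oyelaran, Romero, Dimitriou and Ivanova (each Aug 23, 1999).
Among Okonkwo, Quinn, Tran, Drummond and Sorensen, by rank: Okonkwo (Battalion Chief) before Quinn, Tran and Drummond (Captain) before Sorensen (Firefighter).
Among Quinn, Tran and Drummond, by total department service (higher first): Quinn (29 years) before Tran (26 years) before Drummond (2 years).
Oyelaran, Romero, Dimitriou and Ivanova are each Lieutenant, so the next rule applies.
Among Oyelaran, Romero, Dimitriou and Ivanova, by total department service (higher first): Oyelaran (27 years) before Romero (26 years) before Dimitriou (18 years) before Ivanova (17 years).
Order: Okonkwo, Quinn, Tran, Drummond, Sorensen, Oyelaran, Romero, Dimitriou, Ivanova.

Dimitriou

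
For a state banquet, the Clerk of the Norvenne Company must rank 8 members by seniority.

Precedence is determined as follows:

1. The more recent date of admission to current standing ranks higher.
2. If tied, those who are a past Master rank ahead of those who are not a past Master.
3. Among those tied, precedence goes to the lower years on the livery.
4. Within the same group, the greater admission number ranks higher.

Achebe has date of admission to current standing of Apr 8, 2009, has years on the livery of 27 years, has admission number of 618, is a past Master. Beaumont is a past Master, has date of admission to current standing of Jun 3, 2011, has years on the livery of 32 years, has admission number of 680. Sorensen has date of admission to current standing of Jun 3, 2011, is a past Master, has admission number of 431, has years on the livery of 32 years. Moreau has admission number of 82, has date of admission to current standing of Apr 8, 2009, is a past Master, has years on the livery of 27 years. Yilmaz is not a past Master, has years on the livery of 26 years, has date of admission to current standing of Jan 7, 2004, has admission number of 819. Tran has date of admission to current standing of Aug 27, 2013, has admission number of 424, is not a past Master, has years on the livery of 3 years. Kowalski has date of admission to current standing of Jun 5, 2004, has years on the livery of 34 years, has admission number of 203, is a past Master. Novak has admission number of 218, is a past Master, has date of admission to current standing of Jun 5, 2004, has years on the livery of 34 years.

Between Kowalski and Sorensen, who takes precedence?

By date of admission to current standing (later first): Tran (Aug 27, 2013); then Beaumont and Sorensen (both Jun 3, 2011); then Achebe and Moreau (both Apr 8, 2009); then Novak and Kowalski (both Jun 5, 2004); then Yilmaz (Jan 7, 2004).
Beaumont and Sorensen are each a past Master, so the next rule applies.
Beaumont and Sorensen both have years on the livery 32 years, so the next rule applies.
Among Beaumont and Sorensen, by admission number (higher first): Beaumont (680) before Sorensen (431).
Achebe and Moreau are each a past Master, so the next rule applies.
Achebe and Moreau both have years on the livery 27 years, so the next rule applies.
Among Achebe and Moreau, by admission number (higher first): Achebe (618) before Moreau (82).
Novak and Kowalski are each a past Master, so the next rule applies.
Novak and Kowalski both have years on the livery 34 years, so the next rule applies.
Among Novak and Kowalski, by admission number (higher first): Novak (218) before Kowalski (203).
So Sorensen takes precedence.

Sorensen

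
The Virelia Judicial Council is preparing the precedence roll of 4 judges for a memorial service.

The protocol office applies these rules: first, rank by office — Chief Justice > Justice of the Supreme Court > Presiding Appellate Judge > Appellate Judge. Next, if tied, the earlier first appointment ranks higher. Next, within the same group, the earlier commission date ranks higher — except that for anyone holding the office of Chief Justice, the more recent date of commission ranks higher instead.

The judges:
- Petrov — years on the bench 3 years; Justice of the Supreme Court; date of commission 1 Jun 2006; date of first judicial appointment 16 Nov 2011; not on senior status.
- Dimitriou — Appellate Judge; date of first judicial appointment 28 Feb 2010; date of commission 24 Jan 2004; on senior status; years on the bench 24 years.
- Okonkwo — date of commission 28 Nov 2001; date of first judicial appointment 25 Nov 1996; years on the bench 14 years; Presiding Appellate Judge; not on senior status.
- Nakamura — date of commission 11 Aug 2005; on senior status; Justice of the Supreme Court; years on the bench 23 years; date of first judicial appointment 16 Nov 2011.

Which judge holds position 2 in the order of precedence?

Petrov

By office: Nakamura and Petrov (Justice of the Supreme Court); then Okonkwo (Presiding Appellate Judge); then Dimitriou (Appellate Judge).
Nakamura and Petrov both have date of first judicial appointment 16 Nov 2011, so the next rule applies.
Among Nakamura and Petrov, by date of commission (earlier first): Nakamura (11 Aug 2005) before Petrov (1 Jun 2006).
Order: Nakamura, Petrov, Okonkwo, Dimitriou.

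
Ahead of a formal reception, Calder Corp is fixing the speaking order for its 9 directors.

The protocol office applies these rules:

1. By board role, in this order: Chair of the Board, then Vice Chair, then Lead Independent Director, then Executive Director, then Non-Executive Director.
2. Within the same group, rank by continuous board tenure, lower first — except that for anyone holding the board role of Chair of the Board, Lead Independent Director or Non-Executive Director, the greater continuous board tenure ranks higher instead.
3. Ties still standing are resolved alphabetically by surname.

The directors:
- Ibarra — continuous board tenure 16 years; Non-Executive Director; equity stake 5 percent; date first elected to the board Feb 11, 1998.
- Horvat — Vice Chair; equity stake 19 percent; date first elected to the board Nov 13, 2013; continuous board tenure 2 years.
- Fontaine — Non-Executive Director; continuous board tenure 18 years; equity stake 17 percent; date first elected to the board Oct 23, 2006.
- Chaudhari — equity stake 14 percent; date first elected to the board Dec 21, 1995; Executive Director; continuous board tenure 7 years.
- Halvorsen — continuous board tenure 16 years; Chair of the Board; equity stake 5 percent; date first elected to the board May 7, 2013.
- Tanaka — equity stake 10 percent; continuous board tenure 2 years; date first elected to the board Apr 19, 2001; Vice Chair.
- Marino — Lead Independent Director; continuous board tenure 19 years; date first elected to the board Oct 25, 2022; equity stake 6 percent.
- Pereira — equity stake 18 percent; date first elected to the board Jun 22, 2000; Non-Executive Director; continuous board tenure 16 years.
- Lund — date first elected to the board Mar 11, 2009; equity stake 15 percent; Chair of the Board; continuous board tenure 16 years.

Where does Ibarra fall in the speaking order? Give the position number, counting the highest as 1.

By board role: Halvorsen and Lund (Chair of the Board); then Horvat and Tanaka (Vice Chair); then Marino (Lead Independent Director); then Chaudhari (Executive Director); then Fontaine, Ibarra and Pereira (Non-Executive Director).
Halvorsen and Lund both have continuous board tenure 16 years, so the next rule applies.
Among Halvorsen and Lund, alphabetically by surname: Halvorsen before Lund.
Horvat and Tanaka both have continuous board tenure 2 years, so the next rule applies.
Among Horvat and Tanaka, alphabetically by surname: Horvat before Tanaka.
Among Fontaine, Ibarra and Pereira, by continuous board tenure (higher first) (reversed rule for this group): Fontaine (18 years) before Ibarra and Pereira (16 years).
Among Ibarra and Pereira, alphabetically by surname: Ibarra before Pereira.
Order: Halvorsen, Lund, Horvat, Tanaka, Marino, Chaudhari, Fontaine, Ibarra, Pereira. So position 8.

8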